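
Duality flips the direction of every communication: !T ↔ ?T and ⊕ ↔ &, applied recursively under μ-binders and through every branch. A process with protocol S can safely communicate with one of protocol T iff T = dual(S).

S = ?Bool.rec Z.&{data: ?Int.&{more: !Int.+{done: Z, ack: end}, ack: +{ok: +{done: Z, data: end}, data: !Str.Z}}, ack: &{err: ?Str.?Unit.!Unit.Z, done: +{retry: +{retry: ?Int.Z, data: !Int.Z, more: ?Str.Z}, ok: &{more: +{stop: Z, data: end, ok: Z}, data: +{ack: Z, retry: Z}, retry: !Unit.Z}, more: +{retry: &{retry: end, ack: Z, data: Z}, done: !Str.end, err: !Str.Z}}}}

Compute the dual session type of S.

?Bool → !Bool
  rec Z → rec Z  (binder kept)
    &{data,ack} → +{data,ack}  (offer→select)
      [data]
        ?Int → !Int
          &{more,ack} → +{more,ack}  (offer→select)
            [more]
              !Int → ?Int
                +{done,ack} → &{done,ack}  (internal→external)
                  [done]
                    dual(Z) = Z
                  [ack]
                    dual(end) = end
            [ack]
              +{ok,data} → &{ok,data}  (internal→external)
                [ok]
                  +{done,data} → &{done,data}  (internal→external)
                    [done]
                      dual(Z) = Z
                    [data]
                      dual(end) = end
                [data]
                  !Str → ?Str
                    dual(Z) = Z
      [ack]
        &{err,done} → +{err,done}  (offer→select)
          [err]
            ?Str → !Str
              ?Unit → !Unit
                !Unit → ?Unit
                  dual(Z) = Z
          [done]
            +{retry,ok,more} → &{retry,ok,more}  (internal→external)
              [retry]
                +{retry,data,more} → &{retry,data,more}  (internal→external)
                  [retry]
                    ?Int → !Int
                      dual(Z) = Z
                  [data]
                    !Int → ?Int
                      dual(Z) = Z
                  [more]
                    ?Str → !Str
                      dual(Z) = Z
              [ok]
                &{more,data,retry} → +{more,data,retry}  (offer→select)
                  [more]
                    +{stop,data,ok} → &{stop,data,ok}  (internal→external)
                      [stop]
                        dual(Z) = Z
                      [data]
                        dual(end) = end
                      [ok]
                        dual(Z) = Z
                  [data]
                    +{ack,retry} → &{ack,retry}  (internal→external)
                      [ack]
                        dual(Z) = Z
                      [retry]
                        dual(Z) = Z
                  [retry]
                    !Unit → ?Unit
                      dual(Z) = Z
              [more]
                +{retry,done,err} → &{retry,done,err}  (internal→external)
                  [retry]
                    &{retry,ack,data} → +{retry,ack,data}  (offer→select)
                      [retry]
                        dual(end) = end
                      [ack]
                        dual(Z) = Z
                      [data]
                        dual(Z) = Z
                  [done]
                    !Str → ?Str
                      dual(end) = end
                  [err]
                    !Str → ?Str
                      dual(Z) = Z

!Bool.rec Z.+{data: !Int.+{more: ?Int.&{done: Z, ack: end}, ack: &{ok: &{done: Z, data: end}, data: ?Str.Z}}, ack: +{err: !Str.!Unit.?Unit.Z, done: &{retry: &{retry: !Int.Z, data: ?Int.Z, more: !Str.Z}, ok: +{more: &{stop: Z, data: end, ok: Z}, data: &{ack: Z, retry: Z}, retry: ?Unit.Z}, more: &{retry: +{retry: end, ack: Z, data: Z}, done: ?Str.end, err: ?Str.Z}}}}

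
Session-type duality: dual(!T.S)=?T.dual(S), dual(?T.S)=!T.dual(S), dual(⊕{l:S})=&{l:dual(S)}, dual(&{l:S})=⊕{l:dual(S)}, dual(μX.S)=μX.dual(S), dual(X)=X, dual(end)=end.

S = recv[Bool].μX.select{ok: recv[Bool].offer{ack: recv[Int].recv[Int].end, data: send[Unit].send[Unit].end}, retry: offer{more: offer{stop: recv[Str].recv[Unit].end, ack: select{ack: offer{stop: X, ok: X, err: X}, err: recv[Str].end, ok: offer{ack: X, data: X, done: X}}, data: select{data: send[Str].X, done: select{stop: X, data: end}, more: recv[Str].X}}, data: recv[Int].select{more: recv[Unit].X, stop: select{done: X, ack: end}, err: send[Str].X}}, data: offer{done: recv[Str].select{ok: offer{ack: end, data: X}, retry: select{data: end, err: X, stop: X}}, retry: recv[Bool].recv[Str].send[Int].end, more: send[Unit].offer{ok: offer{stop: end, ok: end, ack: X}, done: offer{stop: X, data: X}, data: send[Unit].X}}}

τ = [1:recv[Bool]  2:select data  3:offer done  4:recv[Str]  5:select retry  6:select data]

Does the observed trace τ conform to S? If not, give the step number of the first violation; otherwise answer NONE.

NONE

[1] recv[Bool]  match  residual = μX.…
[2] select data  match  residual = offer{done: recv[Str].select{ok: offer{ack: end, data: μX.…}, retry: select{data: end, err: μX.…, stop: μX.…}}, retry: recv[Bool].recv[Str].send[Int].end, more: send[Unit].offer{ok: offer{stop: end, ok: end, ack: μX.…}, done: offer{stop: μX.…, data: μX.…}, data: send[Unit].μX.…}}
[3] offer done  match  residual = recv[Str].select{ok: offer{ack: end, data: μX.…}, retry: select{data: end, err: μX.…, stop: μX.…}}
[4] recv[Str]  match  residual = select{ok: offer{ack: end, data: μX.…}, retry: select{data: end, err: μX.…, stop: μX.…}}
[5] select retry  match  residual = select{data: end, err: μX.…, stop: μX.…}
[6] select data  match  residual = end
trace exhausted — no violation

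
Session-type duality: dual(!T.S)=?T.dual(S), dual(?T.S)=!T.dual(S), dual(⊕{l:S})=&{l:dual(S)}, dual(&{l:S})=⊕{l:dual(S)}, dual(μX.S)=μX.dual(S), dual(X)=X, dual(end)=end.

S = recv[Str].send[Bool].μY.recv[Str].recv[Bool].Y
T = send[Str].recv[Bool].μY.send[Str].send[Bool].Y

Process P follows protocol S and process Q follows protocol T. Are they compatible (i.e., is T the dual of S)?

YES

recv[Str] ‖ send[Str]  match
  send[Bool] ‖ recv[Bool]  match
    μY ‖ μY  match (μ self-dual)
      recv[Str] ‖ send[Str]  match
        recv[Bool] ‖ send[Bool]  match
          Y ‖ Y  match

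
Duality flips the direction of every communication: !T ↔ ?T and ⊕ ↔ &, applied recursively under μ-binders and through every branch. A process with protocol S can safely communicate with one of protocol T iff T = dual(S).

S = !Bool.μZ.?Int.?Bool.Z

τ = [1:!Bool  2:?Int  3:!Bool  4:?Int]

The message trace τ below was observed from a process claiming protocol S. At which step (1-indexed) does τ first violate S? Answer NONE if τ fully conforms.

3

@1 !Bool  match  state: μZ.…
@2 ?Int  match  state: ?Bool.μZ.…
@3 got !Bool, protocol expects ?Bool  ✗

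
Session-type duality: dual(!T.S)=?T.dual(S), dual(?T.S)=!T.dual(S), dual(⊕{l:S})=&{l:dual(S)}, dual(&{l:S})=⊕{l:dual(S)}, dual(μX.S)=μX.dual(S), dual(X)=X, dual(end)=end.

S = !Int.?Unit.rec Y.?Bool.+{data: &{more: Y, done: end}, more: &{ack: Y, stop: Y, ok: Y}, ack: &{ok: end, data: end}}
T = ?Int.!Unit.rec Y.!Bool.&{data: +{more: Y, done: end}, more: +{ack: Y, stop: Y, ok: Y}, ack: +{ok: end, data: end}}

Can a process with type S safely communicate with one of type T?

YES

!Int | ?Int  ✓
  ?Unit | !Unit  ✓
    rec Y | rec Y  ✓ (μ self-dual)
      ?Bool | !Bool  ✓
        +{data,more,ack} | &{data,more,ack}  ✓ labels match
          [data]
            &{more,done} | +{more,done}  ✓ labels match
              [more]
                Y | Y  ✓
              [done]
                end | end  ✓
          [more]
            &{ack,stop,ok} | +{ack,stop,ok}  ✓ labels match
              [ack]
                Y | Y  ✓
              [stop]
                Y | Y  ✓
              [ok]
                Y | Y  ✓
          [ack]
            &{ok,data} | +{ok,data}  ✓ labels match
              [ok]
                end | end  ✓
              [data]
                end | end  ✓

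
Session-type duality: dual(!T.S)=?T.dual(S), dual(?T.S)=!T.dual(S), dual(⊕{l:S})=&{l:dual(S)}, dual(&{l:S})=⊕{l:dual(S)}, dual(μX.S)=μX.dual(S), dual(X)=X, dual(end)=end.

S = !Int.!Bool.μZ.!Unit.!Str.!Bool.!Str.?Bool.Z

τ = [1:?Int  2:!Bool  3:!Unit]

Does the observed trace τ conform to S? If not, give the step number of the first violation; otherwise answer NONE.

1

@1 got ?Int, protocol expects !Int  ✗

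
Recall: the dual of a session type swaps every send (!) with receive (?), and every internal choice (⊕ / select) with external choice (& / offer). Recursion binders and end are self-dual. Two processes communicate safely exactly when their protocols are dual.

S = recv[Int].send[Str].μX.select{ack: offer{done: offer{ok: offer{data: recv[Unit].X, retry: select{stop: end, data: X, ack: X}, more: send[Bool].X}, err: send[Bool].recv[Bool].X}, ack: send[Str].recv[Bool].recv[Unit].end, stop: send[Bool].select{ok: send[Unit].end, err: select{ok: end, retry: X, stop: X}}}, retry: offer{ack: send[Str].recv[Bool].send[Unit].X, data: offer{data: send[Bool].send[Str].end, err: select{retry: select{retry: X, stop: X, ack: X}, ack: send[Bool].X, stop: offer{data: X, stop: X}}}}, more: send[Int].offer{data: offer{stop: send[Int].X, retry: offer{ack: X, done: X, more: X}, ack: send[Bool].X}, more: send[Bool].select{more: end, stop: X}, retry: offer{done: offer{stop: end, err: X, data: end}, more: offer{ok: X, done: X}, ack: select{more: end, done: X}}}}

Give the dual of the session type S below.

recv[Int] ↦ send[Int]
  send[Str] ↦ recv[Str]
    μX ↦ μX  (binder kept)
      select{ack,retry,more} ↦ offer{ack,retry,more}  (⊕→&)
        case ack:
          offer{done,ack,stop} ↦ select{done,ack,stop}  (offer→select)
            case done:
              offer{ok,err} ↦ select{ok,err}  (offer→select)
                case ok:
                  offer{data,retry,more} ↦ select{data,retry,more}  (offer→select)
                    case data:
                      recv[Unit] ↦ send[Unit]
                        X self-dual
                    case retry:
                      select{stop,data,ack} ↦ offer{stop,data,ack}  (⊕→&)
                        case stop:
                          end self-dual
                        case data:
                          X self-dual
                        case ack:
                          X self-dual
                    case more:
                      send[Bool] ↦ recv[Bool]
                        X self-dual
                case err:
                  send[Bool] ↦ recv[Bool]
                    recv[Bool] ↦ send[Bool]
                      X self-dual
            case ack:
              send[Str] ↦ recv[Str]
                recv[Bool] ↦ send[Bool]
                  recv[Unit] ↦ send[Unit]
                    end self-dual
            case stop:
              send[Bool] ↦ recv[Bool]
                select{ok,err} ↦ offer{ok,err}  (⊕→&)
                  case ok:
                    send[Unit] ↦ recv[Unit]
                      end self-dual
                  case err:
                    select{ok,retry,stop} ↦ offer{ok,retry,stop}  (⊕→&)
                      case ok:
                        end self-dual
                      case retry:
                        X self-dual
                      case stop:
                        X self-dual
        case retry:
          offer{ack,data} ↦ select{ack,data}  (offer→select)
            case ack:
              send[Str] ↦ recv[Str]
                recv[Bool] ↦ send[Bool]
                  send[Unit] ↦ recv[Unit]
                    X self-dual
            case data:
              offer{data,err} ↦ select{data,err}  (offer→select)
                case data:
                  send[Bool] ↦ recv[Bool]
                    send[Str] ↦ recv[Str]
                      end self-dual
                case err:
                  select{retry,ack,stop} ↦ offer{retry,ack,stop}  (⊕→&)
                    case retry:
                      select{retry,stop,ack} ↦ offer{retry,stop,ack}  (⊕→&)
                        case retry:
                          X self-dual
                        case stop:
                          X self-dual
                        case ack:
                          X self-dual
                    case ack:
                      send[Bool] ↦ recv[Bool]
                        X self-dual
                    case stop:
                      offer{data,stop} ↦ select{data,stop}  (offer→select)
                        case data:
                          X self-dual
                        case stop:
                          X self-dual
        case more:
          send[Int] ↦ recv[Int]
            offer{data,more,retry} ↦ select{data,more,retry}  (offer→select)
              case data:
                offer{stop,retry,ack} ↦ select{stop,retry,ack}  (offer→select)
                  case stop:
                    send[Int] ↦ recv[Int]
                      X self-dual
                  case retry:
                    offer{ack,done,more} ↦ select{ack,done,more}  (offer→select)
                      case ack:
                        X self-dual
                      case done:
                        X self-dual
                      case more:
                        X self-dual
                  case ack:
                    send[Bool] ↦ recv[Bool]
                      X self-dual
              case more:
                send[Bool] ↦ recv[Bool]
                  select{more,stop} ↦ offer{more,stop}  (⊕→&)
                    case more:
                      end self-dual
                    case stop:
                      X self-dual
              case retry:
                offer{done,more,ack} ↦ select{done,more,ack}  (offer→select)
                  case done:
                    offer{stop,err,data} ↦ select{stop,err,data}  (offer→select)
                      case stop:
                        end self-dual
                      case err:
                        X self-dual
                      case data:
                        end self-dual
                  case more:
                    offer{ok,done} ↦ select{ok,done}  (offer→select)
                      case ok:
                        X self-dual
                      case done:
                        X self-dual
                  case ack:
                    select{more,done} ↦ offer{more,done}  (⊕→&)
                      case more:
                        end self-dual
                      case done:
                        X self-dual

send[Int].recv[Str].μX.offer{ack: select{done: select{ok: select{data: send[Unit].X, retry: offer{stop: end, data: X, ack: X}, more: recv[Bool].X}, err: recv[Bool].send[Bool].X}, ack: recv[Str].send[Bool].send[Unit].end, stop: recv[Bool].offer{ok: recv[Unit].end, err: offer{ok: end, retry: X, stop: X}}}, retry: select{ack: recv[Str].send[Bool].recv[Unit].X, data: select{data: recv[Bool].recv[Str].end, err: offer{retry: offer{retry: X, stop: X, ack: X}, ack: recv[Bool].X, stop: select{data: X, stop: X}}}}, more: recv[Int].select{data: select{stop: recv[Int].X, retry: select{ack: X, done: X, more: X}, ack: recv[Bool].X}, more: recv[Bool].offer{more: end, stop: X}, retry: select{done: select{stop: end, err: X, data: end}, more: select{ok: X, done: X}, ack: offer{more: end, done: X}}}}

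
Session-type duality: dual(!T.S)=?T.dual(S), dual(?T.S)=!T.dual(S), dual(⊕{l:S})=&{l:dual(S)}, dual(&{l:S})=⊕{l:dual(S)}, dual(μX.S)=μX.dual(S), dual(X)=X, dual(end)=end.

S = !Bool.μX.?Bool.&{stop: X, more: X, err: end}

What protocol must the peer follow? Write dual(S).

!Bool → ?Bool
  μX → μX  (μ self-dual)
    ?Bool → !Bool
      &{stop,more,err} → ⊕{stop,more,err}  (external→internal)
        [stop]
          X ↦ X
        [more]
          X ↦ X
        [err]
          end ↦ end

?Bool.μX.!Bool.⊕{stop: X, more: X, err: end}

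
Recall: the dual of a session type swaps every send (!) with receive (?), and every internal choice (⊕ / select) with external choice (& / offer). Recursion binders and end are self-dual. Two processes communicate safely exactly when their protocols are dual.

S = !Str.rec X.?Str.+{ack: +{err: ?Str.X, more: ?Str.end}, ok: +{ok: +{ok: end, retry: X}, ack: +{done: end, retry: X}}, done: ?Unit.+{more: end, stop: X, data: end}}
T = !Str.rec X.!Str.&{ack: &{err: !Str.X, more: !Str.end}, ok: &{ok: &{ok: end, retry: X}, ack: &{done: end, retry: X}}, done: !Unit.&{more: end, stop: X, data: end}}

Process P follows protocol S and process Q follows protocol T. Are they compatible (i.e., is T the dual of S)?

NO

!Str vs !Str  ✗ same direction on both sides — not dual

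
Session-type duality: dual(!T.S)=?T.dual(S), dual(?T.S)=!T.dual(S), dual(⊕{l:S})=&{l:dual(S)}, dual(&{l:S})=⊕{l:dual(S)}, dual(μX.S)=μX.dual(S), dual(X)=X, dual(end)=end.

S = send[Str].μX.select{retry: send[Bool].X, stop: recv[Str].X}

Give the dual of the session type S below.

recv[Str].μX.offer{retry: recv[Bool].X, stop: send[Str].X}

send[Str] = recv[Str]
  μX = μX  (rec unchanged)
    select{retry,stop} = offer{retry,stop}  (select→offer)
      • retry:
        send[Bool] = recv[Bool]
          X self-dual
      • stop:
        recv[Str] = send[Str]
          X self-dual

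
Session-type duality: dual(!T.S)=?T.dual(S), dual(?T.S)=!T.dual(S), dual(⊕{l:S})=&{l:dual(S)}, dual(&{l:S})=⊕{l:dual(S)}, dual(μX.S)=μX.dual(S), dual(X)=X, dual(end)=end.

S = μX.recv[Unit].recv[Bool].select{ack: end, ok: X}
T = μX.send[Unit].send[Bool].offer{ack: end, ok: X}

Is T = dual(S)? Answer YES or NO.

μX vs μX  ok (binder kept)
  recv[Unit] vs send[Unit]  ok
    recv[Bool] vs send[Bool]  ok
      select{ack,ok} vs offer{ack,ok}  ok same labels
        case ack:
          end vs end  ok
        case ok:
          X vs X  ok

YES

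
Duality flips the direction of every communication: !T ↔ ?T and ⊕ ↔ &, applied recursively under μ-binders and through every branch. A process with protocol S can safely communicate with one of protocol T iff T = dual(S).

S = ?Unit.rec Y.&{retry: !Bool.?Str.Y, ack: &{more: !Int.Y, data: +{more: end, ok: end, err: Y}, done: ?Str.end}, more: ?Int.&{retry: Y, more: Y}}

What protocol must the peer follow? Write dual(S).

?Unit → !Unit
  rec Y → rec Y  (rec unchanged)
    &{retry,ack,more} → +{retry,ack,more}  (offer→select)
      • retry:
        !Bool → ?Bool
          ?Str → !Str
            Y self-dual
      • ack:
        &{more,data,done} → +{more,data,done}  (offer→select)
          • more:
            !Int → ?Int
              Y self-dual
          • data:
            +{more,ok,err} → &{more,ok,err}  (⊕→&)
              • more:
                end self-dual
              • ok:
                end self-dual
              • err:
                Y self-dual
          • done:
            ?Str → !Str
              end self-dual
      • more:
        ?Int → !Int
          &{retry,more} → +{retry,more}  (offer→select)
            • retry:
              Y self-dual
            • more:
              Y self-dual

!Unit.rec Y.+{retry: ?Bool.!Str.Y, ack: +{more: ?Int.Y, data: &{more: end, ok: end, err: Y}, done: !Str.end}, more: !Int.+{retry: Y, more: Y}}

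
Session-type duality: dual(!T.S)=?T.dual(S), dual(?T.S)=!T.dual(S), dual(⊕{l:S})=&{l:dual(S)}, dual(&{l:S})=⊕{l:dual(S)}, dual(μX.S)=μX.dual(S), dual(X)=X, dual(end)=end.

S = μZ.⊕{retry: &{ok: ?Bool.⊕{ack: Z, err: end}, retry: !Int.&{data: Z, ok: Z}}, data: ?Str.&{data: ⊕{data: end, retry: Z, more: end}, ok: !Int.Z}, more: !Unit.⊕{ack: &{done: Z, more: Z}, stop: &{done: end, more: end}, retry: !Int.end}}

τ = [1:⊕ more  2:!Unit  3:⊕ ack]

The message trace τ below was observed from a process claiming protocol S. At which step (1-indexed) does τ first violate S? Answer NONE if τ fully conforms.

@1 ⊕ more  ✓  state: !Unit.⊕{ack: &{done: μZ.…, more: μZ.…}, stop: &{done: end, more: end}, retry: !Int.end}
@2 !Unit  ✓  state: ⊕{ack: &{done: μZ.…, more: μZ.…}, stop: &{done: end, more: end}, retry: !Int.end}
@3 ⊕ ack  ✓  state: &{done: μZ.…, more: μZ.…}
all 3 steps conform

NONE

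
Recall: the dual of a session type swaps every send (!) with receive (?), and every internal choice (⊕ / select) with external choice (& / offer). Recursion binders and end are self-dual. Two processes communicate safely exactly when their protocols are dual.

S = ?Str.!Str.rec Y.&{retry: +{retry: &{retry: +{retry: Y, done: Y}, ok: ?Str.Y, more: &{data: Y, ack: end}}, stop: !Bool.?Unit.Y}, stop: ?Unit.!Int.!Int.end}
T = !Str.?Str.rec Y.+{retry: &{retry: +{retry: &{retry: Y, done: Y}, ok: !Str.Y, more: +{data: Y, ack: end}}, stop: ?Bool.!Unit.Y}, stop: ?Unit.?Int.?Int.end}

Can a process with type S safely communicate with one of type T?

?Str ‖ !Str  match
  !Str ‖ ?Str  match
    rec Y ‖ rec Y  match (rec unchanged)
      &{retry,stop} ‖ +{retry,stop}  match same labels
        • retry:
          +{retry,stop} ‖ &{retry,stop}  match same labels
            • retry:
              &{retry,ok,more} ‖ +{retry,ok,more}  match same labels
                • retry:
                  +{retry,done} ‖ &{retry,done}  match same labels
                    • retry:
                      Y ‖ Y  match
                    • done:
                      Y ‖ Y  match
                • ok:
                  ?Str ‖ !Str  match
                    Y ‖ Y  match
                • more:
                  &{data,ack} ‖ +{data,ack}  match same labels
                    • data:
                      Y ‖ Y  match
                    • ack:
                      end ‖ end  match
            • stop:
              !Bool ‖ ?Bool  match
                ?Unit ‖ !Unit  match
                  Y ‖ Y  match
        • stop:
          ?Unit ‖ ?Unit  ✗ same direction on both sides — not dual

NO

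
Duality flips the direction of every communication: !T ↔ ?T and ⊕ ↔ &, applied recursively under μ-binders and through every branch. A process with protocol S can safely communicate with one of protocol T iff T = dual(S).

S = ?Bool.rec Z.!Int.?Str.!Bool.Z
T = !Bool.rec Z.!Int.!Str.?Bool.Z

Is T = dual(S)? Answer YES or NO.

?Bool | !Bool  match
  rec Z | rec Z  match (μ self-dual)
    !Int | !Int  ✗ same direction on both sides — not dual

NO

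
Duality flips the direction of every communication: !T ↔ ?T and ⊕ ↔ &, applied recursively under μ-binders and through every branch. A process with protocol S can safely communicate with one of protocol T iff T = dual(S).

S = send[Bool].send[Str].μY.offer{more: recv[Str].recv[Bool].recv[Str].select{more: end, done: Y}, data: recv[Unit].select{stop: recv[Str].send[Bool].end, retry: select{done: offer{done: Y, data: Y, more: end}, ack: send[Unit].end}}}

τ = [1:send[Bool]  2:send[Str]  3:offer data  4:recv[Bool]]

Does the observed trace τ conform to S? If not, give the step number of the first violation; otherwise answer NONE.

4

step 1: send[Bool]  ok  state: send[Str].μY.…
step 2: send[Str]  ok  state: μY.…
step 3: offer data  ok  state: recv[Unit].select{stop: recv[Str].send[Bool].end, retry: select{done: offer{done: μY.…, data: μY.…, more: end}, ack: send[Unit].end}}
step 4: got recv[Bool], protocol expects recv[Unit]  ✗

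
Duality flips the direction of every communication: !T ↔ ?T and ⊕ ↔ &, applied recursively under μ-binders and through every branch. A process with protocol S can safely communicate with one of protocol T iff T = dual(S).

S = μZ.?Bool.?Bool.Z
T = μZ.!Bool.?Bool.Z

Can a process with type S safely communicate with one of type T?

NO

μZ vs μZ  ok (μ self-dual)
  ?Bool vs !Bool  ok
    ?Bool vs ?Bool  ✗ same direction on both sides — not dual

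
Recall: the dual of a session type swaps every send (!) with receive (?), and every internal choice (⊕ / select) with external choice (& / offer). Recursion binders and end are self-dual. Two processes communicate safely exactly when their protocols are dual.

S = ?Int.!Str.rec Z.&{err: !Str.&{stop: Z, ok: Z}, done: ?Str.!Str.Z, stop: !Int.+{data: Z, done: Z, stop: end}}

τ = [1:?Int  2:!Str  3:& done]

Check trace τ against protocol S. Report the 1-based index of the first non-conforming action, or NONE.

[1] ?Int  match  residual = !Str.rec Z.…
[2] !Str  match  residual = rec Z.…
[3] & done  match  residual = ?Str.!Str.rec Z.…
trace exhausted — no violation

NONE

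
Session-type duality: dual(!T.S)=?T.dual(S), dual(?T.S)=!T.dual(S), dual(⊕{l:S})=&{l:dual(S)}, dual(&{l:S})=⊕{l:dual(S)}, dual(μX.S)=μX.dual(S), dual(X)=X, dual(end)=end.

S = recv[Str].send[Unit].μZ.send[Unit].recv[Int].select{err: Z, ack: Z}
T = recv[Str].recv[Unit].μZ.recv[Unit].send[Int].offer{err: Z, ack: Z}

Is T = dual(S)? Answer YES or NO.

recv[Str] ‖ recv[Str]  ✗ same direction on both sides — not dual

NO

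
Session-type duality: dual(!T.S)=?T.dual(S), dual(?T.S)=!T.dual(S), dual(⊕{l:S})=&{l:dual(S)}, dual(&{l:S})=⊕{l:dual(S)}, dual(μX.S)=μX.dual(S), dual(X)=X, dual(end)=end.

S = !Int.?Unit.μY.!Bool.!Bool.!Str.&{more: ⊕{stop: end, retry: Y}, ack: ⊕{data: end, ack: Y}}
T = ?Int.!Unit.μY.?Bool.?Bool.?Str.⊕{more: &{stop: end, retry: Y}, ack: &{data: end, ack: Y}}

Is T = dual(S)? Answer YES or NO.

YES

!Int vs ?Int  match
  ?Unit vs !Unit  match
    μY vs μY  match (μ self-dual)
      !Bool vs ?Bool  match
        !Bool vs ?Bool  match
          !Str vs ?Str  match
            &{more,ack} vs ⊕{more,ack}  match same labels
              • more:
                ⊕{stop,retry} vs &{stop,retry}  match same labels
                  • stop:
                    end vs end  match
                  • retry:
                    Y vs Y  match
              • ack:
                ⊕{data,ack} vs &{data,ack}  match same labels
                  • data:
                    end vs end  match
                  • ack:
                    Y vs Y  match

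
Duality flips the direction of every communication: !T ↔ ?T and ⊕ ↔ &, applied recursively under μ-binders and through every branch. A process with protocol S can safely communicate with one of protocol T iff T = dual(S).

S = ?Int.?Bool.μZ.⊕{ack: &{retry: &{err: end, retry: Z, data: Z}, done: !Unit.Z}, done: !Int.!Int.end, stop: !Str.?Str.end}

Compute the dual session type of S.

?Int → !Int
  ?Bool → !Bool
    μZ → μZ  (μ self-dual)
      ⊕{ack,done,stop} → &{ack,done,stop}  (select→offer)
        case ack:
          &{retry,done} → ⊕{retry,done}  (offer→select)
            case retry:
              &{err,retry,data} → ⊕{err,retry,data}  (offer→select)
                case err:
                  end ↦ end
                case retry:
                  Z ↦ Z
                case data:
                  Z ↦ Z
            case done:
              !Unit → ?Unit
                Z ↦ Z
        case done:
          !Int → ?Int
            !Int → ?Int
              end ↦ end
        case stop:
          !Str → ?Str
            ?Str → !Str
              end ↦ end

!Int.!Bool.μZ.&{ack: ⊕{retry: ⊕{err: end, retry: Z, data: Z}, done: ?Unit.Z}, done: ?Int.?Int.end, stop: ?Str.!Str.end}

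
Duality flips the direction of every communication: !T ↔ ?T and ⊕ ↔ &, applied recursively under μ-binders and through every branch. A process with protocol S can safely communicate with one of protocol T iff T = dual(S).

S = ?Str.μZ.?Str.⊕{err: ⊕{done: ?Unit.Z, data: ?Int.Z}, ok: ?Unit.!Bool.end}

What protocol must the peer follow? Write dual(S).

!Str.μZ.!Str.&{err: &{done: !Unit.Z, data: !Int.Z}, ok: !Unit.?Bool.end}

?Str ↦ !Str
  μZ ↦ μZ  (binder kept)
    ?Str ↦ !Str
      ⊕{err,ok} ↦ &{err,ok}  (⊕→&)
        [err]
          ⊕{done,data} ↦ &{done,data}  (⊕→&)
            [done]
              ?Unit ↦ !Unit
                dual(Z) = Z
            [data]
              ?Int ↦ !Int
                dual(Z) = Z
        [ok]
          ?Unit ↦ !Unit
            !Bool ↦ ?Bool
              dual(end) = end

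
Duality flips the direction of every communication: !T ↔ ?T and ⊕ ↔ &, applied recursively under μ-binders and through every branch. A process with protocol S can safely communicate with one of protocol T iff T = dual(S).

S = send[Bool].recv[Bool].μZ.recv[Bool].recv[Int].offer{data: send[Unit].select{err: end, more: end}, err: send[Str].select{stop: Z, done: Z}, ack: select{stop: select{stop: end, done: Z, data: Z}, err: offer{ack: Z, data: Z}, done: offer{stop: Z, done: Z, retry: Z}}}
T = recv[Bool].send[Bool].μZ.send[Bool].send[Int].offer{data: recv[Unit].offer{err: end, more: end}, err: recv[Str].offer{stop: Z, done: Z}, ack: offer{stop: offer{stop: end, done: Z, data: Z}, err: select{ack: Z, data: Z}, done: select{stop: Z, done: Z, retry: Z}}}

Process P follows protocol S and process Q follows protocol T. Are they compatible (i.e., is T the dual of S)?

NO

send[Bool] ‖ recv[Bool]  ✓
  recv[Bool] ‖ send[Bool]  ✓
    μZ ‖ μZ  ✓ (μ self-dual)
      recv[Bool] ‖ send[Bool]  ✓
        recv[Int] ‖ send[Int]  ✓
          offer{data,err,ack} ‖ offer{data,err,ack}  ✗ choice polarity not flipped — not dual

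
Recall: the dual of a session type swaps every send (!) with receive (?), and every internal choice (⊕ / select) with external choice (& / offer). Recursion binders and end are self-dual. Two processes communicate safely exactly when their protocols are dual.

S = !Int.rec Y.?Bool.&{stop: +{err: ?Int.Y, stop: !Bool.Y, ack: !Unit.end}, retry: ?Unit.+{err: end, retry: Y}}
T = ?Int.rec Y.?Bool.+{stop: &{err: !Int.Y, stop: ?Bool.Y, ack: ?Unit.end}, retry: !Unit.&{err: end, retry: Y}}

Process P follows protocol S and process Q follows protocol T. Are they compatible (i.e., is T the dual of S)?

!Int vs ?Int  ✓
  rec Y vs rec Y  ✓ (μ self-dual)
    ?Bool vs ?Bool  ✗ same direction on both sides — not dual

NO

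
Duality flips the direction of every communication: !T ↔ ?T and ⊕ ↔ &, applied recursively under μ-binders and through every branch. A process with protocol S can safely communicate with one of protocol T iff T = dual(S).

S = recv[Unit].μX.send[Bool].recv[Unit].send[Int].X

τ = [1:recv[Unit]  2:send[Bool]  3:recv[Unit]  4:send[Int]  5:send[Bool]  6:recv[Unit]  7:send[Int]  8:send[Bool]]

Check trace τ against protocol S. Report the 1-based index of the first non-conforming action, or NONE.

NONE

@1 recv[Unit]  ok  cont: μX.…
@2 send[Bool]  ok  cont: recv[Unit].send[Int].μX.…
@3 recv[Unit]  ok  cont: send[Int].μX.…
@4 send[Int]  ok  cont: μX.…
@5 send[Bool]  ok  cont: recv[Unit].send[Int].μX.…
@6 recv[Unit]  ok  cont: send[Int].μX.…
@7 send[Int]  ok  cont: μX.…
@8 send[Bool]  ok  cont: recv[Unit].send[Int].μX.…
all 8 steps conform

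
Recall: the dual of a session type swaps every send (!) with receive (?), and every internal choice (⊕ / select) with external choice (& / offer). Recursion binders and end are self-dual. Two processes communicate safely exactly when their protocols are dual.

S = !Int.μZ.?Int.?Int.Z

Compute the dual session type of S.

?Int.μZ.!Int.!Int.Z

!Int ↦ ?Int
  μZ ↦ μZ  (μ self-dual)
    ?Int ↦ !Int
      ?Int ↦ !Int
        Z self-dual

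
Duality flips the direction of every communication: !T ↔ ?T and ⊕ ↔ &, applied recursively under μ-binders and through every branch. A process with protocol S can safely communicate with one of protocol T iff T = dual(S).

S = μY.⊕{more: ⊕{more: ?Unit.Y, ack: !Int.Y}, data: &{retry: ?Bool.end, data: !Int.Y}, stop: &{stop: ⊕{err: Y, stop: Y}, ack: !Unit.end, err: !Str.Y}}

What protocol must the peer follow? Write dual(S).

μY.&{more: &{more: !Unit.Y, ack: ?Int.Y}, data: ⊕{retry: !Bool.end, data: ?Int.Y}, stop: ⊕{stop: &{err: Y, stop: Y}, ack: ?Unit.end, err: ?Str.Y}}

μY ↦ μY  (μ self-dual)
  ⊕{more,data,stop} ↦ &{more,data,stop}  (select→offer)
    • more:
      ⊕{more,ack} ↦ &{more,ack}  (select→offer)
        • more:
          ?Unit ↦ !Unit
            dual(Y) = Y
        • ack:
          !Int ↦ ?Int
            dual(Y) = Y
    • data:
      &{retry,data} ↦ ⊕{retry,data}  (offer→select)
        • retry:
          ?Bool ↦ !Bool
            dual(end) = end
        • data:
          !Int ↦ ?Int
            dual(Y) = Y
    • stop:
      &{stop,ack,err} ↦ ⊕{stop,ack,err}  (offer→select)
        • stop:
          ⊕{err,stop} ↦ &{err,stop}  (select→offer)
            • err:
              dual(Y) = Y
            • stop:
              dual(Y) = Y
        • ack:
          !Unit ↦ ?Unit
            dual(end) = end
        • err:
          !Str ↦ ?Str
            dual(Y) = Y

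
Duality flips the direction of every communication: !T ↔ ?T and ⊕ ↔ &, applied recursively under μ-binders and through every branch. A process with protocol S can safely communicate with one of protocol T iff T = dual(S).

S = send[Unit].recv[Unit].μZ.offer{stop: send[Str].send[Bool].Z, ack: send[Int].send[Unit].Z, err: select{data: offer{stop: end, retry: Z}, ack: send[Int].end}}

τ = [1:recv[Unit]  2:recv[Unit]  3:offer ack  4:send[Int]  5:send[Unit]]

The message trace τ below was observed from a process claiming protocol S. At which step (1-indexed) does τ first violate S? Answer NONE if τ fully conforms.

1

@1 got recv[Unit], protocol expects send[Unit]  ✗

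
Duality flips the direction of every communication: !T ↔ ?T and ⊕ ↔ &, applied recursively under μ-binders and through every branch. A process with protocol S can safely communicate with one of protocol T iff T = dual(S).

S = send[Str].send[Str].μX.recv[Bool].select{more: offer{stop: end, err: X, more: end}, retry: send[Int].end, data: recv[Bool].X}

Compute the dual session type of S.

send[Str] → recv[Str]
  send[Str] → recv[Str]
    μX → μX  (rec unchanged)
      recv[Bool] → send[Bool]
        select{more,retry,data} → offer{more,retry,data}  (select→offer)
          [more]
            offer{stop,err,more} → select{stop,err,more}  (offer→select)
              [stop]
                end self-dual
              [err]
                X self-dual
              [more]
                end self-dual
          [retry]
            send[Int] → recv[Int]
              end self-dual
          [data]
            recv[Bool] → send[Bool]
              X self-dual

recv[Str].recv[Str].μX.send[Bool].offer{more: select{stop: end, err: X, more: end}, retry: recv[Int].end, data: send[Bool].X}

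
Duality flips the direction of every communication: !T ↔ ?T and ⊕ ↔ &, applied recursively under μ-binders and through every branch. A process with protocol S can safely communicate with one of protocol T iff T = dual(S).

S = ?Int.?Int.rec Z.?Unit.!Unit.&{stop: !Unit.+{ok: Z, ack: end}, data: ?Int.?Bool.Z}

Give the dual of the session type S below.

!Int.!Int.rec Z.!Unit.?Unit.+{stop: ?Unit.&{ok: Z, ack: end}, data: !Int.!Bool.Z}

?Int = !Int
  ?Int = !Int
    rec Z = rec Z  (rec unchanged)
      ?Unit = !Unit
        !Unit = ?Unit
          &{stop,data} = +{stop,data}  (external→internal)
            [stop]
              !Unit = ?Unit
                +{ok,ack} = &{ok,ack}  (internal→external)
                  [ok]
                    Z self-dual
                  [ack]
                    end self-dual
            [data]
              ?Int = !Int
                ?Bool = !Bool
                  Z self-dual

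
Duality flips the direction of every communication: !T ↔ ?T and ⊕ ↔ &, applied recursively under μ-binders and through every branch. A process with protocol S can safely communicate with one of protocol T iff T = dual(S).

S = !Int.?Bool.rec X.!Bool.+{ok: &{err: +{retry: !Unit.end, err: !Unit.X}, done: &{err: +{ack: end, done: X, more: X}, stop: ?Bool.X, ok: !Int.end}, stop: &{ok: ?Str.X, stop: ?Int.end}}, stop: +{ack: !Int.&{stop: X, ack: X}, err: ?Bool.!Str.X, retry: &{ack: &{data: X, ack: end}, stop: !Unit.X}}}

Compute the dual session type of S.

?Int.!Bool.rec X.?Bool.&{ok: +{err: &{retry: ?Unit.end, err: ?Unit.X}, done: +{err: &{ack: end, done: X, more: X}, stop: !Bool.X, ok: ?Int.end}, stop: +{ok: !Str.X, stop: !Int.end}}, stop: &{ack: ?Int.+{stop: X, ack: X}, err: !Bool.?Str.X, retry: +{ack: +{data: X, ack: end}, stop: ?Unit.X}}}

!Int ↦ ?Int
  ?Bool ↦ !Bool
    rec X ↦ rec X  (rec unchanged)
      !Bool ↦ ?Bool
        +{ok,stop} ↦ &{ok,stop}  (⊕→&)
          • ok:
            &{err,done,stop} ↦ +{err,done,stop}  (&→⊕)
              • err:
                +{retry,err} ↦ &{retry,err}  (⊕→&)
                  • retry:
                    !Unit ↦ ?Unit
                      end ↦ end
                  • err:
                    !Unit ↦ ?Unit
                      X ↦ X
              • done:
                &{err,stop,ok} ↦ +{err,stop,ok}  (&→⊕)
                  • err:
                    +{ack,done,more} ↦ &{ack,done,more}  (⊕→&)
                      • ack:
                        end ↦ end
                      • done:
                        X ↦ X
                      • more:
                        X ↦ X
                  • stop:
                    ?Bool ↦ !Bool
                      X ↦ X
                  • ok:
                    !Int ↦ ?Int
                      end ↦ end
              • stop:
                &{ok,stop} ↦ +{ok,stop}  (&→⊕)
                  • ok:
                    ?Str ↦ !Str
                      X ↦ X
                  • stop:
                    ?Int ↦ !Int
                      end ↦ end
          • stop:
            +{ack,err,retry} ↦ &{ack,err,retry}  (⊕→&)
              • ack:
                !Int ↦ ?Int
                  &{stop,ack} ↦ +{stop,ack}  (&→⊕)
                    • stop:
                      X ↦ X
                    • ack:
                      X ↦ X
              • err:
                ?Bool ↦ !Bool
                  !Str ↦ ?Str
                    X ↦ X
              • retry:
                &{ack,stop} ↦ +{ack,stop}  (&→⊕)
                  • ack:
                    &{data,ack} ↦ +{data,ack}  (&→⊕)
                      • data:
                        X ↦ X
                      • ack:
                        end ↦ end
                  • stop:
                    !Unit ↦ ?Unit
                      X ↦ X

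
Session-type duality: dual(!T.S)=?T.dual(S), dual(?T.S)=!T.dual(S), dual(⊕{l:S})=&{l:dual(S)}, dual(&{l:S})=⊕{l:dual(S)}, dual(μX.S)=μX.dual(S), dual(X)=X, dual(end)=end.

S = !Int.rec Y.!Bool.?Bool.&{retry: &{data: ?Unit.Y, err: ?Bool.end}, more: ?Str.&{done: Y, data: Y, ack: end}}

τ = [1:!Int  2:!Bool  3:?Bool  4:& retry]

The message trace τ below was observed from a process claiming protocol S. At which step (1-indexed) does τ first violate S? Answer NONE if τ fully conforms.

[1] !Int  match  state: rec Y.…
[2] !Bool  match  state: ?Bool.&{retry: &{data: ?Unit.rec Y.…, err: ?Bool.end}, more: ?Str.&{done: rec Y.…, data: rec Y.…, ack: end}}
[3] ?Bool  match  state: &{retry: &{data: ?Unit.rec Y.…, err: ?Bool.end}, more: ?Str.&{done: rec Y.…, data: rec Y.…, ack: end}}
[4] & retry  match  state: &{data: ?Unit.rec Y.…, err: ?Bool.end}
τ conforms to S (length 4)

NONE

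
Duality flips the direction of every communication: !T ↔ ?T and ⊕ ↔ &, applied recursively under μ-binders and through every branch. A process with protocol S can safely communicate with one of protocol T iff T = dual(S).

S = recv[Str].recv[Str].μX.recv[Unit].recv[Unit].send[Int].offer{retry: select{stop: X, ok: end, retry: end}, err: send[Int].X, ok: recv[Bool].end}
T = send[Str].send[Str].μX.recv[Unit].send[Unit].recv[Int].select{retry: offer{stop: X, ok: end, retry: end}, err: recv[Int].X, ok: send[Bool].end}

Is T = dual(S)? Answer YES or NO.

NO

recv[Str] vs send[Str]  ok
  recv[Str] vs send[Str]  ok
    μX vs μX  ok (rec unchanged)
      recv[Unit] vs recv[Unit]  ✗ same direction on both sides — not dual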